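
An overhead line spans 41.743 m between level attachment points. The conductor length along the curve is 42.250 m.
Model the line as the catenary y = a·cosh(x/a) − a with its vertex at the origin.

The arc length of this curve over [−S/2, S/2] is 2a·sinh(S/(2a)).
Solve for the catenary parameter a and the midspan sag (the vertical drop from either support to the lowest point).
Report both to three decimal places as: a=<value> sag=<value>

a=77.456 sag=2.829

seed: a₀ = √(S³/(24(L−S))) = √(41.743³/(24·0.507)) = 77.315378
iter 1: u=0.269953  f(a)=+1.851e-03  f'(a)=-1.321e-02  a ← 77.315378 − (+1.851e-03/-1.321e-02) = 77.455458
iter 2: u=0.269465  f(a)=+5.041e-06  f'(a)=-1.314e-02  a ← 77.455458 − (+5.041e-06/-1.314e-02) = 77.455841
iter 3: u=0.269463  f(a)=+3.766e-11  f'(a)=-1.314e-02  a ← 77.455841 − (+3.766e-11/-1.314e-02) = 77.455841
iter 4: u=0.269463  f(a)=+0.000e+00  f'(a)=-1.314e-02  a ← 77.455841 − (+0.000e+00/-1.314e-02) = 77.455841
converged: |Δa| < 1e-12 after 4 iterations
sag = a·(cosh(S/(2a)) − 1) = 77.455841·(cosh(0.269463) − 1) = 2.829107
T_max/T_min = cosh(S/(2a)) = 1.036525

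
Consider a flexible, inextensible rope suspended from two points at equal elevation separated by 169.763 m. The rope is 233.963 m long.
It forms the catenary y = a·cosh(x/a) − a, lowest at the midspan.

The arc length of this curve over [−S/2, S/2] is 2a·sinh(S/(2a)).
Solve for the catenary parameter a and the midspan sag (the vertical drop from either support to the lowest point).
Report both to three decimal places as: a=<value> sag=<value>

seed: a₀ = √(S³/(24(L−S))) = √(169.763³/(24·64.200)) = 56.349676
iter 1: u=1.506335  f(a)=+7.690e+00  f'(a)=-2.839e+00  a ← 56.349676 − (+7.690e+00/-2.839e+00) = 59.057956
iter 2: u=1.437258  f(a)=+5.891e-01  f'(a)=-2.420e+00  a ← 59.057956 − (+5.891e-01/-2.420e+00) = 59.301451
iter 3: u=1.431356  f(a)=+4.092e-03  f'(a)=-2.386e+00  a ← 59.301451 − (+4.092e-03/-2.386e+00) = 59.303166
iter 4: u=1.431315  f(a)=+2.005e-07  f'(a)=-2.386e+00  a ← 59.303166 − (+2.005e-07/-2.386e+00) = 59.303166
iter 5: u=1.431315  f(a)=-2.842e-14  f'(a)=-2.386e+00  a ← 59.303166 − (-2.842e-14/-2.386e+00) = 59.303166
converged: |Δa| < 1e-12 after 5 iterations
sag = a·(cosh(S/(2a)) − 1) = 59.303166·(cosh(1.431315) − 1) = 71.851463
T_max/T_min = cosh(S/(2a)) = 2.211596

a=59.303 sag=71.851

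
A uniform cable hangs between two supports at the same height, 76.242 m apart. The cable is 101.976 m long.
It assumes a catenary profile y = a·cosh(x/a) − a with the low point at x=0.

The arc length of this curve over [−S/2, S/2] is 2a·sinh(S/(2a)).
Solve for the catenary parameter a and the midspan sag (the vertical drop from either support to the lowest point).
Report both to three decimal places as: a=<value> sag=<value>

seed: a₀ = √(S³/(24(L−S))) = √(76.242³/(24·25.734)) = 26.787498
iter 1: u=1.423089  f(a)=+2.735e+00  f'(a)=-2.340e+00  a ← 26.787498 − (+2.735e+00/-2.340e+00) = 27.956486
iter 2: u=1.363583  f(a)=+1.892e-01  f'(a)=-2.026e+00  a ← 27.956486 − (+1.892e-01/-2.026e+00) = 28.049877
iter 3: u=1.359043  f(a)=+1.055e-03  f'(a)=-2.004e+00  a ← 28.049877 − (+1.055e-03/-2.004e+00) = 28.050403
iter 4: u=1.359018  f(a)=+3.316e-08  f'(a)=-2.003e+00  a ← 28.050403 − (+3.316e-08/-2.003e+00) = 28.050403
iter 5: u=1.359018  f(a)=-1.421e-14  f'(a)=-2.003e+00  a ← 28.050403 − (-1.421e-14/-2.003e+00) = 28.050403
converged: |Δa| < 1e-12 after 5 iterations
sag = a·(cosh(S/(2a)) − 1) = 28.050403·(cosh(1.359018) − 1) = 30.144109
T_max/T_min = cosh(S/(2a)) = 2.074641

a=28.050 sag=30.144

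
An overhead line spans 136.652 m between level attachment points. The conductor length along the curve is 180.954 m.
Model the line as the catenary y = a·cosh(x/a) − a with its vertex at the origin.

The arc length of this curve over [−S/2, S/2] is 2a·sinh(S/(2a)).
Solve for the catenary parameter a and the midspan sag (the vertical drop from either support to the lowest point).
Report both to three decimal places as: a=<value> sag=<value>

seed: a₀ = √(S³/(24(L−S))) = √(136.652³/(24·44.302)) = 48.989917
iter 1: u=1.394695  f(a)=+4.514e+00  f'(a)=-2.186e+00  a ← 48.989917 − (+4.514e+00/-2.186e+00) = 51.055005
iter 2: u=1.338282  f(a)=+3.011e-01  f'(a)=-1.903e+00  a ← 51.055005 − (+3.011e-01/-1.903e+00) = 51.213227
iter 3: u=1.334148  f(a)=+1.552e-03  f'(a)=-1.883e+00  a ← 51.213227 − (+1.552e-03/-1.883e+00) = 51.214051
iter 4: u=1.334126  f(a)=+4.167e-08  f'(a)=-1.883e+00  a ← 51.214051 − (+4.167e-08/-1.883e+00) = 51.214051
iter 5: u=1.334126  f(a)=+0.000e+00  f'(a)=-1.883e+00  a ← 51.214051 − (+0.000e+00/-1.883e+00) = 51.214051
converged: |Δa| < 1e-12 after 5 iterations
sag = a·(cosh(S/(2a)) − 1) = 51.214051·(cosh(1.334126) − 1) = 52.752129
T_max/T_min = cosh(S/(2a)) = 2.030032

a=51.214 sag=52.752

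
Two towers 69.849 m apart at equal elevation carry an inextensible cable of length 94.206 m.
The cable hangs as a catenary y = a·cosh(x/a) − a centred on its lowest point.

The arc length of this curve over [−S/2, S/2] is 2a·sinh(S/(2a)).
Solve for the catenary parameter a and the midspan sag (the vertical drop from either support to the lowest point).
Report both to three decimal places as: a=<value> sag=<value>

seed: a₀ = √(S³/(24(L−S))) = √(69.849³/(24·24.357)) = 24.144753
iter 1: u=1.446463  f(a)=+2.679e+00  f'(a)=-2.473e+00  a ← 24.144753 − (+2.679e+00/-2.473e+00) = 25.228167
iter 2: u=1.384346  f(a)=+1.909e-01  f'(a)=-2.132e+00  a ← 25.228167 − (+1.909e-01/-2.132e+00) = 25.317700
iter 3: u=1.379450  f(a)=+1.133e-03  f'(a)=-2.106e+00  a ← 25.317700 − (+1.133e-03/-2.106e+00) = 25.318238
iter 4: u=1.379421  f(a)=+4.046e-08  f'(a)=-2.106e+00  a ← 25.318238 − (+4.046e-08/-2.106e+00) = 25.318238
iter 5: u=1.379421  f(a)=-1.421e-14  f'(a)=-2.106e+00  a ← 25.318238 − (-1.421e-14/-2.106e+00) = 25.318238
converged: |Δa| < 1e-12 after 5 iterations
sag = a·(cosh(S/(2a)) − 1) = 25.318238·(cosh(1.379421) − 1) = 28.157979
T_max/T_min = cosh(S/(2a)) = 2.112162

a=25.318 sag=28.158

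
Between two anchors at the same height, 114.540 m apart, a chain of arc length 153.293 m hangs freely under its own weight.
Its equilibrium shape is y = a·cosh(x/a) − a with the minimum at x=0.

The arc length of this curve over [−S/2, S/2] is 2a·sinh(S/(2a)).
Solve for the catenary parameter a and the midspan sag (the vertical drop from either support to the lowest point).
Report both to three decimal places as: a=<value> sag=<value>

a=42.095 sag=45.350

seed: a₀ = √(S³/(24(L−S))) = √(114.540³/(24·38.753)) = 40.195504
iter 1: u=1.424786  f(a)=+4.129e+00  f'(a)=-2.349e+00  a ← 40.195504 − (+4.129e+00/-2.349e+00) = 41.953194
iter 2: u=1.365093  f(a)=+2.863e-01  f'(a)=-2.034e+00  a ← 41.953194 − (+2.863e-01/-2.034e+00) = 42.093964
iter 3: u=1.360528  f(a)=+1.603e-03  f'(a)=-2.011e+00  a ← 42.093964 − (+1.603e-03/-2.011e+00) = 42.094761
iter 4: u=1.360502  f(a)=+5.087e-08  f'(a)=-2.011e+00  a ← 42.094761 − (+5.087e-08/-2.011e+00) = 42.094761
iter 5: u=1.360502  f(a)=-2.842e-14  f'(a)=-2.011e+00  a ← 42.094761 − (-2.842e-14/-2.011e+00) = 42.094761
converged: |Δa| < 1e-12 after 5 iterations
sag = a·(cosh(S/(2a)) − 1) = 42.094761·(cosh(1.360502) − 1) = 45.350392
T_max/T_min = cosh(S/(2a)) = 2.077341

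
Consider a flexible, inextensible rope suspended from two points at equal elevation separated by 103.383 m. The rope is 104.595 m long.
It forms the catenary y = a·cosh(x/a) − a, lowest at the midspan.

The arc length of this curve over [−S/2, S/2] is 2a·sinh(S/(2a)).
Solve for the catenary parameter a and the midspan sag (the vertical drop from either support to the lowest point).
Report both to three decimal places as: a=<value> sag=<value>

seed: a₀ = √(S³/(24(L−S))) = √(103.383³/(24·1.212)) = 194.902211
iter 1: u=0.265218  f(a)=+4.270e-03  f'(a)=-1.252e-02  a ← 194.902211 − (+4.270e-03/-1.252e-02) = 195.243119
iter 2: u=0.264755  f(a)=+1.123e-05  f'(a)=-1.246e-02  a ← 195.243119 − (+1.123e-05/-1.246e-02) = 195.244020
iter 3: u=0.264753  f(a)=+7.813e-11  f'(a)=-1.246e-02  a ← 195.244020 − (+7.813e-11/-1.246e-02) = 195.244020
iter 4: u=0.264753  f(a)=+1.421e-14  f'(a)=-1.246e-02  a ← 195.244020 − (+1.421e-14/-1.246e-02) = 195.244020
converged: |Δa| < 1e-12 after 4 iterations
sag = a·(cosh(S/(2a)) − 1) = 195.244020·(cosh(0.264753) − 1) = 6.882811
T_max/T_min = cosh(S/(2a)) = 1.035252

a=195.244 sag=6.883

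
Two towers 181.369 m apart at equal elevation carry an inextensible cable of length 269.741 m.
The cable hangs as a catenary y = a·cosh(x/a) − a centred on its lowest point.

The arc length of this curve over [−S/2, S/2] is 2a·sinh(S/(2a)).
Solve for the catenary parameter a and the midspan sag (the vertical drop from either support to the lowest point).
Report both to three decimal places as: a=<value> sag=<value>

seed: a₀ = √(S³/(24(L−S))) = √(181.369³/(24·88.372)) = 53.037327
iter 1: u=1.709824  f(a)=+1.385e+01  f'(a)=-4.414e+00  a ← 53.037327 − (+1.385e+01/-4.414e+00) = 56.176004
iter 2: u=1.614292  f(a)=+1.325e+00  f'(a)=-3.607e+00  a ← 56.176004 − (+1.325e+00/-3.607e+00) = 56.543397
iter 3: u=1.603804  f(a)=+1.495e-02  f'(a)=-3.526e+00  a ← 56.543397 − (+1.495e-02/-3.526e+00) = 56.547638
iter 4: u=1.603683  f(a)=+1.951e-06  f'(a)=-3.525e+00  a ← 56.547638 − (+1.951e-06/-3.525e+00) = 56.547639
iter 5: u=1.603683  f(a)=+0.000e+00  f'(a)=-3.525e+00  a ← 56.547639 − (+0.000e+00/-3.525e+00) = 56.547639
converged: |Δa| < 1e-12 after 5 iterations
sag = a·(cosh(S/(2a)) − 1) = 56.547639·(cosh(1.603683) − 1) = 89.697659
T_max/T_min = cosh(S/(2a)) = 2.586232

a=56.548 sag=89.698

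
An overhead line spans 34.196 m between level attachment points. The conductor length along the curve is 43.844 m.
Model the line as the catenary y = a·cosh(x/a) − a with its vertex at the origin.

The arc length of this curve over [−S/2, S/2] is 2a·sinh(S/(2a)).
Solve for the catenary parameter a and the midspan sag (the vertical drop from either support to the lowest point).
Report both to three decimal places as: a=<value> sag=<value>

a=13.665 sag=12.167

seed: a₀ = √(S³/(24(L−S))) = √(34.196³/(24·9.648)) = 13.141311
iter 1: u=1.301088  f(a)=+8.503e-01  f'(a)=-1.732e+00  a ← 13.141311 − (+8.503e-01/-1.732e+00) = 13.632139
iter 2: u=1.254242  f(a)=+4.996e-02  f'(a)=-1.534e+00  a ← 13.632139 − (+4.996e-02/-1.534e+00) = 13.664703
iter 3: u=1.251253  f(a)=+1.963e-04  f'(a)=-1.522e+00  a ← 13.664703 − (+1.963e-04/-1.522e+00) = 13.664832
iter 4: u=1.251241  f(a)=+3.057e-09  f'(a)=-1.522e+00  a ← 13.664832 − (+3.057e-09/-1.522e+00) = 13.664832
iter 5: u=1.251241  f(a)=-7.105e-15  f'(a)=-1.522e+00  a ← 13.664832 − (-7.105e-15/-1.522e+00) = 13.664832
converged: |Δa| < 1e-12 after 5 iterations
sag = a·(cosh(S/(2a)) − 1) = 13.664832·(cosh(1.251241) − 1) = 12.167352
T_max/T_min = cosh(S/(2a)) = 1.890414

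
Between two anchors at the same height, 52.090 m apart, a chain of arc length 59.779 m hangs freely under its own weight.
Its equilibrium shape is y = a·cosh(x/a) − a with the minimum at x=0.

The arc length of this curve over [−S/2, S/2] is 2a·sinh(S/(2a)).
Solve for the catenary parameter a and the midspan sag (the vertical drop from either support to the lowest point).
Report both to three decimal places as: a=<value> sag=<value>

a=28.268 sag=12.871

seed: a₀ = √(S³/(24(L−S))) = √(52.090³/(24·7.689)) = 27.675214
iter 1: u=0.941095  f(a)=+3.478e-01  f'(a)=-6.065e-01  a ← 27.675214 − (+3.478e-01/-6.065e-01) = 28.248646
iter 2: u=0.921991  f(a)=+1.110e-02  f'(a)=-5.683e-01  a ← 28.248646 − (+1.110e-02/-5.683e-01) = 28.268183
iter 3: u=0.921354  f(a)=+1.214e-05  f'(a)=-5.670e-01  a ← 28.268183 − (+1.214e-05/-5.670e-01) = 28.268204
iter 4: u=0.921353  f(a)=+1.457e-11  f'(a)=-5.670e-01  a ← 28.268204 − (+1.457e-11/-5.670e-01) = 28.268204
converged: |Δa| < 1e-12 after 4 iterations
sag = a·(cosh(S/(2a)) − 1) = 28.268204·(cosh(0.921353) − 1) = 12.871479
T_max/T_min = cosh(S/(2a)) = 1.455334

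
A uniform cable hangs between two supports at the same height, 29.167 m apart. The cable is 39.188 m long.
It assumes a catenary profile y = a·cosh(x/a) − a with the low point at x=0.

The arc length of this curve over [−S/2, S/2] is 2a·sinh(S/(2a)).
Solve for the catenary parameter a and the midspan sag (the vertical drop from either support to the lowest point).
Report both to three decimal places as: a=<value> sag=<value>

a=10.644 sag=11.654

seed: a₀ = √(S³/(24(L−S))) = √(29.167³/(24·10.021)) = 10.157258
iter 1: u=1.435771  f(a)=+1.085e+00  f'(a)=-2.411e+00  a ← 10.157258 − (+1.085e+00/-2.411e+00) = 10.607295
iter 2: u=1.374856  f(a)=+7.628e-02  f'(a)=-2.083e+00  a ← 10.607295 − (+7.628e-02/-2.083e+00) = 10.643917
iter 3: u=1.370125  f(a)=+4.400e-04  f'(a)=-2.059e+00  a ← 10.643917 − (+4.400e-04/-2.059e+00) = 10.644131
iter 4: u=1.370098  f(a)=+1.483e-08  f'(a)=-2.059e+00  a ← 10.644131 − (+1.483e-08/-2.059e+00) = 10.644131
iter 5: u=1.370098  f(a)=-1.421e-14  f'(a)=-2.059e+00  a ← 10.644131 − (-1.421e-14/-2.059e+00) = 10.644131
converged: |Δa| < 1e-12 after 5 iterations
sag = a·(cosh(S/(2a)) − 1) = 10.644131·(cosh(1.370098) − 1) = 11.654352
T_max/T_min = cosh(S/(2a)) = 2.094909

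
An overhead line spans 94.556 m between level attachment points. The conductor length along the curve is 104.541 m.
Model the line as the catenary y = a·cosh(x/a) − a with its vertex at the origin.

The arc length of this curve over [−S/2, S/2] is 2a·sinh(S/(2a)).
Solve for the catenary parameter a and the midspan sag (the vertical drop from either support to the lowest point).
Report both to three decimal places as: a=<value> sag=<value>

a=60.314 sag=19.498

seed: a₀ = √(S³/(24(L−S))) = √(94.556³/(24·9.985)) = 59.395560
iter 1: u=0.795985  f(a)=+3.211e-01  f'(a)=-3.580e-01  a ← 59.395560 − (+3.211e-01/-3.580e-01) = 60.292559
iter 2: u=0.784143  f(a)=+7.419e-03  f'(a)=-3.416e-01  a ← 60.292559 − (+7.419e-03/-3.416e-01) = 60.314276
iter 3: u=0.783861  f(a)=+4.168e-06  f'(a)=-3.413e-01  a ← 60.314276 − (+4.168e-06/-3.413e-01) = 60.314288
iter 4: u=0.783861  f(a)=+1.307e-12  f'(a)=-3.413e-01  a ← 60.314288 − (+1.307e-12/-3.413e-01) = 60.314288
converged: |Δa| < 1e-12 after 4 iterations
sag = a·(cosh(S/(2a)) − 1) = 60.314288·(cosh(0.783861) − 1) = 19.498108
T_max/T_min = cosh(S/(2a)) = 1.323275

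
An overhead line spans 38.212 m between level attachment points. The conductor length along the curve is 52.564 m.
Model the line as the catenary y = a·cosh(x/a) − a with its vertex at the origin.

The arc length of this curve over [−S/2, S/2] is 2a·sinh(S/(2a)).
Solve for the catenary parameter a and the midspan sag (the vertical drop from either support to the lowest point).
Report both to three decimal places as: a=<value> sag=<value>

a=13.390 sag=16.106

seed: a₀ = √(S³/(24(L−S))) = √(38.212³/(24·14.352)) = 12.727345
iter 1: u=1.501177  f(a)=+1.707e+00  f'(a)=-2.806e+00  a ← 12.727345 − (+1.707e+00/-2.806e+00) = 13.335526
iter 2: u=1.432714  f(a)=+1.300e-01  f'(a)=-2.394e+00  a ← 13.335526 − (+1.300e-01/-2.394e+00) = 13.389818
iter 3: u=1.426905  f(a)=+8.908e-04  f'(a)=-2.361e+00  a ← 13.389818 − (+8.908e-04/-2.361e+00) = 13.390195
iter 4: u=1.426865  f(a)=+4.249e-08  f'(a)=-2.361e+00  a ← 13.390195 − (+4.249e-08/-2.361e+00) = 13.390195
iter 5: u=1.426865  f(a)=+0.000e+00  f'(a)=-2.361e+00  a ← 13.390195 − (+0.000e+00/-2.361e+00) = 13.390195
converged: |Δa| < 1e-12 after 5 iterations
sag = a·(cosh(S/(2a)) − 1) = 13.390195·(cosh(1.426865) − 1) = 16.106260
T_max/T_min = cosh(S/(2a)) = 2.202840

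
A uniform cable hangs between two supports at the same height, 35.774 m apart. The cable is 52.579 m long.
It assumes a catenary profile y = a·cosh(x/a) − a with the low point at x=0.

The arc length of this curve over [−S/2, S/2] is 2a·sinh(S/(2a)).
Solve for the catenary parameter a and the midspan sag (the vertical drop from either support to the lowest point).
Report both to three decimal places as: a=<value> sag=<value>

seed: a₀ = √(S³/(24(L−S))) = √(35.774³/(24·16.805)) = 10.654336
iter 1: u=1.678847  f(a)=+2.534e+00  f'(a)=-4.138e+00  a ← 10.654336 − (+2.534e+00/-4.138e+00) = 11.266602
iter 2: u=1.587613  f(a)=+2.348e-01  f'(a)=-3.404e+00  a ← 11.266602 − (+2.348e-01/-3.404e+00) = 11.335590
iter 3: u=1.577950  f(a)=+2.472e-03  f'(a)=-3.332e+00  a ← 11.335590 − (+2.472e-03/-3.332e+00) = 11.336332
iter 4: u=1.577847  f(a)=+2.803e-07  f'(a)=-3.332e+00  a ← 11.336332 − (+2.803e-07/-3.332e+00) = 11.336332
iter 5: u=1.577847  f(a)=+7.105e-15  f'(a)=-3.332e+00  a ← 11.336332 − (+7.105e-15/-3.332e+00) = 11.336332
converged: |Δa| < 1e-12 after 5 iterations
sag = a·(cosh(S/(2a)) − 1) = 11.336332·(cosh(1.577847) − 1) = 17.293202
T_max/T_min = cosh(S/(2a)) = 2.525467

a=11.336 sag=17.293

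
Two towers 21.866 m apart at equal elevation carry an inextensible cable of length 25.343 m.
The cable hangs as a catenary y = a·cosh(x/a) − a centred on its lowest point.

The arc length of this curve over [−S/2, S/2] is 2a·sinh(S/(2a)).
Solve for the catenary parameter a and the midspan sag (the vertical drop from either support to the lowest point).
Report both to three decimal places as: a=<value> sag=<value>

seed: a₀ = √(S³/(24(L−S))) = √(21.866³/(24·3.477)) = 11.192988
iter 1: u=0.976772  f(a)=+1.697e-01  f'(a)=-6.826e-01  a ← 11.192988 − (+1.697e-01/-6.826e-01) = 11.441571
iter 2: u=0.955551  f(a)=+5.817e-03  f'(a)=-6.365e-01  a ← 11.441571 − (+5.817e-03/-6.365e-01) = 11.450710
iter 3: u=0.954788  f(a)=+7.376e-06  f'(a)=-6.349e-01  a ← 11.450710 − (+7.376e-06/-6.349e-01) = 11.450722
iter 4: u=0.954787  f(a)=+1.189e-11  f'(a)=-6.349e-01  a ← 11.450722 − (+1.189e-11/-6.349e-01) = 11.450722
iter 5: u=0.954787  f(a)=-3.553e-15  f'(a)=-6.349e-01  a ← 11.450722 − (-3.553e-15/-6.349e-01) = 11.450722
converged: |Δa| < 1e-12 after 5 iterations
sag = a·(cosh(S/(2a)) − 1) = 11.450722·(cosh(0.954787) − 1) = 5.628094
T_max/T_min = cosh(S/(2a)) = 1.491506

a=11.451 sag=5.628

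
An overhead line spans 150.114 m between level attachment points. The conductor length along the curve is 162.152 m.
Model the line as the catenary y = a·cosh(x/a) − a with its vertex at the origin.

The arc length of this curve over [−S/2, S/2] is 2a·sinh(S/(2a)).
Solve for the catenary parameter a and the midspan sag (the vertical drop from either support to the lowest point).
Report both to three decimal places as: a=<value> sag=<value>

a=109.484 sag=26.751

seed: a₀ = √(S³/(24(L−S))) = √(150.114³/(24·12.038)) = 108.205418
iter 1: u=0.693653  f(a)=+2.929e-01  f'(a)=-2.334e-01  a ← 108.205418 − (+2.929e-01/-2.334e-01) = 109.460577
iter 2: u=0.685699  f(a)=+5.175e-03  f'(a)=-2.252e-01  a ← 109.460577 − (+5.175e-03/-2.252e-01) = 109.483556
iter 3: u=0.685555  f(a)=+1.680e-06  f'(a)=-2.251e-01  a ← 109.483556 − (+1.680e-06/-2.251e-01) = 109.483564
iter 4: u=0.685555  f(a)=+1.705e-13  f'(a)=-2.251e-01  a ← 109.483564 − (+1.705e-13/-2.251e-01) = 109.483564
converged: |Δa| < 1e-12 after 4 iterations
sag = a·(cosh(S/(2a)) − 1) = 109.483564·(cosh(0.685555) − 1) = 26.751412
T_max/T_min = cosh(S/(2a)) = 1.244342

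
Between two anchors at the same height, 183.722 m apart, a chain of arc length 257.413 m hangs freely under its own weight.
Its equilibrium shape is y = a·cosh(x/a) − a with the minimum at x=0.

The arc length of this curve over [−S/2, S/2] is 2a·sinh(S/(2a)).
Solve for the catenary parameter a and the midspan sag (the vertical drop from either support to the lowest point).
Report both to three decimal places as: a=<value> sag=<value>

seed: a₀ = √(S³/(24(L−S))) = √(183.722³/(24·73.691)) = 59.214614
iter 1: u=1.551323  f(a)=+9.393e+00  f'(a)=-3.142e+00  a ← 59.214614 − (+9.393e+00/-3.142e+00) = 62.204228
iter 2: u=1.476765  f(a)=+7.582e-01  f'(a)=-2.653e+00  a ← 62.204228 − (+7.582e-01/-2.653e+00) = 62.489987
iter 3: u=1.470012  f(a)=+5.899e-03  f'(a)=-2.612e+00  a ← 62.489987 − (+5.899e-03/-2.612e+00) = 62.492246
iter 4: u=1.469958  f(a)=+3.632e-07  f'(a)=-2.612e+00  a ← 62.492246 − (+3.632e-07/-2.612e+00) = 62.492246
iter 5: u=1.469958  f(a)=+0.000e+00  f'(a)=-2.612e+00  a ← 62.492246 − (+0.000e+00/-2.612e+00) = 62.492246
converged: |Δa| < 1e-12 after 5 iterations
sag = a·(cosh(S/(2a)) − 1) = 62.492246·(cosh(1.469958) − 1) = 80.583412
T_max/T_min = cosh(S/(2a)) = 2.289495

a=62.492 sag=80.583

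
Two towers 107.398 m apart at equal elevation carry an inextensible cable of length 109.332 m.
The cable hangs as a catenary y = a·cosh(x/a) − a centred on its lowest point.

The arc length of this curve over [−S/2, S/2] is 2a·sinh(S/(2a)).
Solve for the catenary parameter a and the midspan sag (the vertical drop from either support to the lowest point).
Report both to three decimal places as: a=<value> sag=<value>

seed: a₀ = √(S³/(24(L−S))) = √(107.398³/(24·1.934)) = 163.365533
iter 1: u=0.328705  f(a)=+1.048e-02  f'(a)=-2.393e-02  a ← 163.365533 − (+1.048e-02/-2.393e-02) = 163.803201
iter 2: u=0.327826  f(a)=+4.225e-05  f'(a)=-2.374e-02  a ← 163.803201 − (+4.225e-05/-2.374e-02) = 163.804980
iter 3: u=0.327823  f(a)=+6.933e-10  f'(a)=-2.374e-02  a ← 163.804980 − (+6.933e-10/-2.374e-02) = 163.804980
iter 4: u=0.327823  f(a)=+0.000e+00  f'(a)=-2.374e-02  a ← 163.804980 − (+0.000e+00/-2.374e-02) = 163.804980
converged: |Δa| < 1e-12 after 4 iterations
sag = a·(cosh(S/(2a)) − 1) = 163.804980·(cosh(0.327823) − 1) = 8.880986
T_max/T_min = cosh(S/(2a)) = 1.054217

a=163.805 sag=8.881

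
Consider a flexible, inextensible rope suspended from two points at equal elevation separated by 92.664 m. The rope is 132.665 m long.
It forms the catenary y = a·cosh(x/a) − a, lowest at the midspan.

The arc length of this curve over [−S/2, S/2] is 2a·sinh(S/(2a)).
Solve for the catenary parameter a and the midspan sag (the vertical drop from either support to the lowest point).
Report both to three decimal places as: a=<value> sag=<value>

seed: a₀ = √(S³/(24(L−S))) = √(92.664³/(24·40.001)) = 28.788930
iter 1: u=1.609369  f(a)=+5.511e+00  f'(a)=-3.569e+00  a ← 28.788930 − (+5.511e+00/-3.569e+00) = 30.333395
iter 2: u=1.527425  f(a)=+4.746e-01  f'(a)=-2.978e+00  a ← 30.333395 − (+4.746e-01/-2.978e+00) = 30.492754
iter 3: u=1.519443  f(a)=+4.252e-03  f'(a)=-2.925e+00  a ← 30.492754 − (+4.252e-03/-2.925e+00) = 30.494208
iter 4: u=1.519371  f(a)=+3.480e-07  f'(a)=-2.925e+00  a ← 30.494208 − (+3.480e-07/-2.925e+00) = 30.494208
iter 5: u=1.519371  f(a)=-2.842e-14  f'(a)=-2.925e+00  a ← 30.494208 − (-2.842e-14/-2.925e+00) = 30.494208
converged: |Δa| < 1e-12 after 5 iterations
sag = a·(cosh(S/(2a)) − 1) = 30.494208·(cosh(1.519371) − 1) = 42.511938
T_max/T_min = cosh(S/(2a)) = 2.394099

a=30.494 sag=42.512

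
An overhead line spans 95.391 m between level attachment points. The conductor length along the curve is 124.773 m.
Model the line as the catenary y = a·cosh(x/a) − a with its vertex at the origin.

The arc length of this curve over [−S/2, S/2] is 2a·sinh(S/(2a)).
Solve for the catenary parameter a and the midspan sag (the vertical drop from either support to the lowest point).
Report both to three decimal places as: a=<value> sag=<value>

seed: a₀ = √(S³/(24(L−S))) = √(95.391³/(24·29.382)) = 35.084461
iter 1: u=1.359448  f(a)=+2.838e+00  f'(a)=-2.006e+00  a ← 35.084461 − (+2.838e+00/-2.006e+00) = 36.499301
iter 2: u=1.306751  f(a)=+1.807e-01  f'(a)=-1.758e+00  a ← 36.499301 − (+1.807e-01/-1.758e+00) = 36.602098
iter 3: u=1.303081  f(a)=+8.427e-04  f'(a)=-1.741e+00  a ← 36.602098 − (+8.427e-04/-1.741e+00) = 36.602581
iter 4: u=1.303064  f(a)=+1.852e-08  f'(a)=-1.741e+00  a ← 36.602581 − (+1.852e-08/-1.741e+00) = 36.602582
iter 5: u=1.303064  f(a)=+1.421e-14  f'(a)=-1.741e+00  a ← 36.602582 − (+1.421e-14/-1.741e+00) = 36.602582
converged: |Δa| < 1e-12 after 5 iterations
sag = a·(cosh(S/(2a)) − 1) = 36.602582·(cosh(1.303064) − 1) = 35.728770
T_max/T_min = cosh(S/(2a)) = 1.976127

a=36.603 sag=35.729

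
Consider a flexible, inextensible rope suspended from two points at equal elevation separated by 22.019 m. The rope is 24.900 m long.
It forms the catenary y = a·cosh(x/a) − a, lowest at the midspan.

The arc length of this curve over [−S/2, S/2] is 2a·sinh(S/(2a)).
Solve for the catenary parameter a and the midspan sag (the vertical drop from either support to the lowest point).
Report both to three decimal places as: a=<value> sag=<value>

seed: a₀ = √(S³/(24(L−S))) = √(22.019³/(24·2.881)) = 12.425651
iter 1: u=0.886030  f(a)=+1.152e-01  f'(a)=-5.012e-01  a ← 12.425651 − (+1.152e-01/-5.012e-01) = 12.655565
iter 2: u=0.869934  f(a)=+3.276e-03  f'(a)=-4.730e-01  a ← 12.655565 − (+3.276e-03/-4.730e-01) = 12.662490
iter 3: u=0.869458  f(a)=+2.819e-06  f'(a)=-4.722e-01  a ← 12.662490 − (+2.819e-06/-4.722e-01) = 12.662496
iter 4: u=0.869457  f(a)=+2.096e-12  f'(a)=-4.722e-01  a ← 12.662496 − (+2.096e-12/-4.722e-01) = 12.662496
converged: |Δa| < 1e-12 after 4 iterations
sag = a·(cosh(S/(2a)) − 1) = 12.662496·(cosh(0.869457) − 1) = 5.095356
T_max/T_min = cosh(S/(2a)) = 1.402397

a=12.662 sag=5.095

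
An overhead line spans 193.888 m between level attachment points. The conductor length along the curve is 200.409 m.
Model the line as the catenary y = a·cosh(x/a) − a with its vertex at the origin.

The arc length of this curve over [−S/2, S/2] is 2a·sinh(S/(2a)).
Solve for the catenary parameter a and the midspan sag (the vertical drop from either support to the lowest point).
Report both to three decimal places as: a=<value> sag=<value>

a=216.886 sag=22.029

seed: a₀ = √(S³/(24(L−S))) = √(193.888³/(24·6.521)) = 215.806080
iter 1: u=0.449218  f(a)=+6.611e-02  f'(a)=-6.166e-02  a ← 215.806080 − (+6.611e-02/-6.166e-02) = 216.878258
iter 2: u=0.446997  f(a)=+4.959e-04  f'(a)=-6.074e-02  a ← 216.878258 − (+4.959e-04/-6.074e-02) = 216.886423
iter 3: u=0.446980  f(a)=+2.838e-08  f'(a)=-6.073e-02  a ← 216.886423 − (+2.838e-08/-6.073e-02) = 216.886423
iter 4: u=0.446980  f(a)=+2.842e-14  f'(a)=-6.073e-02  a ← 216.886423 − (+2.842e-14/-6.073e-02) = 216.886423
converged: |Δa| < 1e-12 after 4 iterations
sag = a·(cosh(S/(2a)) − 1) = 216.886423·(cosh(0.446980) − 1) = 22.029174
T_max/T_min = cosh(S/(2a)) = 1.101570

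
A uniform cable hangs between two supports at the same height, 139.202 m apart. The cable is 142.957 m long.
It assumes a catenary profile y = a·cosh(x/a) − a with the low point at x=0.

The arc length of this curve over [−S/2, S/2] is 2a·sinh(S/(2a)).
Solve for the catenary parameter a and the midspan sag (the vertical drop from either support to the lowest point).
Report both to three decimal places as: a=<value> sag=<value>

a=173.700 sag=14.132

seed: a₀ = √(S³/(24(L−S))) = √(139.202³/(24·3.755)) = 173.004588
iter 1: u=0.402307  f(a)=+3.050e-02  f'(a)=-4.412e-02  a ← 173.004588 − (+3.050e-02/-4.412e-02) = 173.696060
iter 2: u=0.400706  f(a)=+1.839e-04  f'(a)=-4.359e-02  a ← 173.696060 − (+1.839e-04/-4.359e-02) = 173.700278
iter 3: u=0.400696  f(a)=+6.769e-09  f'(a)=-4.358e-02  a ← 173.700278 − (+6.769e-09/-4.358e-02) = 173.700279
iter 4: u=0.400696  f(a)=+2.842e-14  f'(a)=-4.358e-02  a ← 173.700279 − (+2.842e-14/-4.358e-02) = 173.700279
converged: |Δa| < 1e-12 after 4 iterations
sag = a·(cosh(S/(2a)) − 1) = 173.700279·(cosh(0.400696) − 1) = 14.131994
T_max/T_min = cosh(S/(2a)) = 1.081359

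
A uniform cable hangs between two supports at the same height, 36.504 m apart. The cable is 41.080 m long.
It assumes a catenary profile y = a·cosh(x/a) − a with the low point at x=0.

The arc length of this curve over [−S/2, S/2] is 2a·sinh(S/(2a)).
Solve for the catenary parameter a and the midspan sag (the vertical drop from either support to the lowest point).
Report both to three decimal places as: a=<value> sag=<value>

a=21.430 sag=8.254

seed: a₀ = √(S³/(24(L−S))) = √(36.504³/(24·4.576)) = 21.045636
iter 1: u=0.867258  f(a)=+1.752e-01  f'(a)=-4.685e-01  a ← 21.045636 − (+1.752e-01/-4.685e-01) = 21.419631
iter 2: u=0.852116  f(a)=+4.779e-03  f'(a)=-4.432e-01  a ← 21.419631 − (+4.779e-03/-4.432e-01) = 21.430415
iter 3: u=0.851687  f(a)=+3.778e-06  f'(a)=-4.425e-01  a ← 21.430415 − (+3.778e-06/-4.425e-01) = 21.430423
iter 4: u=0.851686  f(a)=+2.366e-12  f'(a)=-4.425e-01  a ← 21.430423 − (+2.366e-12/-4.425e-01) = 21.430423
converged: |Δa| < 1e-12 after 4 iterations
sag = a·(cosh(S/(2a)) − 1) = 21.430423·(cosh(0.851686) − 1) = 8.253826
T_max/T_min = cosh(S/(2a)) = 1.385145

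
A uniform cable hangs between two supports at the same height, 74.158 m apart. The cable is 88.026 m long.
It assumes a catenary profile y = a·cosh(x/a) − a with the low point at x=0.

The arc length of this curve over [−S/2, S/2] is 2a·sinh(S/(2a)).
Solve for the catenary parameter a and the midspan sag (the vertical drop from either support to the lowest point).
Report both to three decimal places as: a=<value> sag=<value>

a=35.947 sag=20.880

seed: a₀ = √(S³/(24(L−S))) = √(74.158³/(24·13.868)) = 35.004548
iter 1: u=1.059262  f(a)=+7.991e-01  f'(a)=-8.849e-01  a ← 35.004548 − (+7.991e-01/-8.849e-01) = 35.907628
iter 2: u=1.032622  f(a)=+3.197e-02  f'(a)=-8.154e-01  a ← 35.907628 − (+3.197e-02/-8.154e-01) = 35.946837
iter 3: u=1.031495  f(a)=+5.589e-05  f'(a)=-8.125e-01  a ← 35.946837 − (+5.589e-05/-8.125e-01) = 35.946905
iter 4: u=1.031494  f(a)=+1.715e-10  f'(a)=-8.125e-01  a ← 35.946905 − (+1.715e-10/-8.125e-01) = 35.946905
iter 5: u=1.031494  f(a)=-2.842e-14  f'(a)=-8.125e-01  a ← 35.946905 − (-2.842e-14/-8.125e-01) = 35.946905
converged: |Δa| < 1e-12 after 5 iterations
sag = a·(cosh(S/(2a)) − 1) = 35.946905·(cosh(1.031494) − 1) = 20.880238
T_max/T_min = cosh(S/(2a)) = 1.580863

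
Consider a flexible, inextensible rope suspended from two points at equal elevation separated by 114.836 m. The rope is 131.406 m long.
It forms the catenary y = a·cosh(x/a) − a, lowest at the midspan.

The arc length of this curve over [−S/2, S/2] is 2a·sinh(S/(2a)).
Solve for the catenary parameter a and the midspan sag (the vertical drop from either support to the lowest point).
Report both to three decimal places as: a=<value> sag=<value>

seed: a₀ = √(S³/(24(L−S))) = √(114.836³/(24·16.570)) = 61.709242
iter 1: u=0.930460  f(a)=+7.322e-01  f'(a)=-5.850e-01  a ← 61.709242 − (+7.322e-01/-5.850e-01) = 62.960963
iter 2: u=0.911962  f(a)=+2.287e-02  f'(a)=-5.490e-01  a ← 62.960963 − (+2.287e-02/-5.490e-01) = 63.002629
iter 3: u=0.911359  f(a)=+2.391e-05  f'(a)=-5.478e-01  a ← 63.002629 − (+2.391e-05/-5.478e-01) = 63.002672
iter 4: u=0.911358  f(a)=+2.620e-11  f'(a)=-5.478e-01  a ← 63.002672 − (+2.620e-11/-5.478e-01) = 63.002672
converged: |Δa| < 1e-12 after 4 iterations
sag = a·(cosh(S/(2a)) − 1) = 63.002672·(cosh(0.911358) − 1) = 28.026010
T_max/T_min = cosh(S/(2a)) = 1.444838

a=63.003 sag=28.026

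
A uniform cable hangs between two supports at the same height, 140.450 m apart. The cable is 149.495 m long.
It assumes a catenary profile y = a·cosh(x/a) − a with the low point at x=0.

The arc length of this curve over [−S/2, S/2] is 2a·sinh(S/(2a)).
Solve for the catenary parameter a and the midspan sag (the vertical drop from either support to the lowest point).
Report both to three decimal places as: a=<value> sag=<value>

a=114.048 sag=22.312

seed: a₀ = √(S³/(24(L−S))) = √(140.450³/(24·9.045)) = 112.972492
iter 1: u=0.621611  f(a)=+1.764e-01  f'(a)=-1.664e-01  a ← 112.972492 − (+1.764e-01/-1.664e-01) = 114.032380
iter 2: u=0.615834  f(a)=+2.513e-03  f'(a)=-1.617e-01  a ← 114.032380 − (+2.513e-03/-1.617e-01) = 114.047920
iter 3: u=0.615750  f(a)=+5.264e-07  f'(a)=-1.616e-01  a ← 114.047920 − (+5.264e-07/-1.616e-01) = 114.047923
iter 4: u=0.615750  f(a)=+8.527e-14  f'(a)=-1.616e-01  a ← 114.047923 − (+8.527e-14/-1.616e-01) = 114.047923
converged: |Δa| < 1e-12 after 4 iterations
sag = a·(cosh(S/(2a)) − 1) = 114.047923·(cosh(0.615750) − 1) = 22.312326
T_max/T_min = cosh(S/(2a)) = 1.195640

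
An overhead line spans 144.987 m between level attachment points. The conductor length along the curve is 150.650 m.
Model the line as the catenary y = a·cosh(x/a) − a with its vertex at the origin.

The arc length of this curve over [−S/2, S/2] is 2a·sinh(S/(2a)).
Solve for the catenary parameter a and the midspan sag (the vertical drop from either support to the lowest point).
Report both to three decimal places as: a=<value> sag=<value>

seed: a₀ = √(S³/(24(L−S))) = √(144.987³/(24·5.663)) = 149.749263
iter 1: u=0.484099  f(a)=+6.673e-02  f'(a)=-7.742e-02  a ← 149.749263 − (+6.673e-02/-7.742e-02) = 150.611157
iter 2: u=0.481329  f(a)=+5.805e-04  f'(a)=-7.608e-02  a ← 150.611157 − (+5.805e-04/-7.608e-02) = 150.618787
iter 3: u=0.481304  f(a)=+4.479e-08  f'(a)=-7.607e-02  a ← 150.618787 − (+4.479e-08/-7.607e-02) = 150.618788
iter 4: u=0.481304  f(a)=+0.000e+00  f'(a)=-7.607e-02  a ← 150.618788 − (+0.000e+00/-7.607e-02) = 150.618788
converged: |Δa| < 1e-12 after 4 iterations
sag = a·(cosh(S/(2a)) − 1) = 150.618788·(cosh(0.481304) − 1) = 17.785116
T_max/T_min = cosh(S/(2a)) = 1.118080

a=150.619 sag=17.785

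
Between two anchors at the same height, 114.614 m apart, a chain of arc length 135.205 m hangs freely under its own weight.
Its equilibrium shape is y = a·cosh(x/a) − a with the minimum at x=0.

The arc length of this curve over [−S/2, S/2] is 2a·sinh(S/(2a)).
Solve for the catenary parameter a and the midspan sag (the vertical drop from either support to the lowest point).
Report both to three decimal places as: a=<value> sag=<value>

seed: a₀ = √(S³/(24(L−S))) = √(114.614³/(24·20.591)) = 55.196579
iter 1: u=1.038235  f(a)=+1.139e+00  f'(a)=-8.297e-01  a ← 55.196579 − (+1.139e+00/-8.297e-01) = 56.569033
iter 2: u=1.013045  f(a)=+4.385e-02  f'(a)=-7.669e-01  a ← 56.569033 − (+4.385e-02/-7.669e-01) = 56.626217
iter 3: u=1.012022  f(a)=+7.081e-05  f'(a)=-7.644e-01  a ← 56.626217 − (+7.081e-05/-7.644e-01) = 56.626310
iter 4: u=1.012021  f(a)=+1.853e-10  f'(a)=-7.644e-01  a ← 56.626310 − (+1.853e-10/-7.644e-01) = 56.626310
iter 5: u=1.012021  f(a)=+0.000e+00  f'(a)=-7.644e-01  a ← 56.626310 − (+0.000e+00/-7.644e-01) = 56.626310
converged: |Δa| < 1e-12 after 5 iterations
sag = a·(cosh(S/(2a)) − 1) = 56.626310·(cosh(1.012021) − 1) = 31.558932
T_max/T_min = cosh(S/(2a)) = 1.557319

a=56.626 sag=31.559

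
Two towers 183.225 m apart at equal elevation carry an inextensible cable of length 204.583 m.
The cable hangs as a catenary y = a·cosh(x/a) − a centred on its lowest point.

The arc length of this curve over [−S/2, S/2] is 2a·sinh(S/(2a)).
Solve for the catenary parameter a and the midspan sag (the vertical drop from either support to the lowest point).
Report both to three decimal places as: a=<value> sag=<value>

a=111.411 sag=39.837

seed: a₀ = √(S³/(24(L−S))) = √(183.225³/(24·21.358)) = 109.544653
iter 1: u=0.836303  f(a)=+7.595e-01  f'(a)=-4.179e-01  a ← 109.544653 − (+7.595e-01/-4.179e-01) = 111.361938
iter 2: u=0.822655  f(a)=+1.931e-02  f'(a)=-3.969e-01  a ← 111.361938 − (+1.931e-02/-3.969e-01) = 111.410593
iter 3: u=0.822296  f(a)=+1.321e-05  f'(a)=-3.964e-01  a ← 111.410593 − (+1.321e-05/-3.964e-01) = 111.410626
iter 4: u=0.822296  f(a)=+6.139e-12  f'(a)=-3.964e-01  a ← 111.410626 − (+6.139e-12/-3.964e-01) = 111.410626
converged: |Δa| < 1e-12 after 4 iterations
sag = a·(cosh(S/(2a)) − 1) = 111.410626·(cosh(0.822296) − 1) = 39.837113
T_max/T_min = cosh(S/(2a)) = 1.357570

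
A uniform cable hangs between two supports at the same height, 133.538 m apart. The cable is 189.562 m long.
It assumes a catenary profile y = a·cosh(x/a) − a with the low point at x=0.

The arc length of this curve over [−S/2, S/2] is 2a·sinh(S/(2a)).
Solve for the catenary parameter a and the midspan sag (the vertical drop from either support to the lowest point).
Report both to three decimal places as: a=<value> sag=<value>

a=44.512 sag=60.201

seed: a₀ = √(S³/(24(L−S))) = √(133.538³/(24·56.024)) = 42.083769
iter 1: u=1.586574  f(a)=+7.489e+00  f'(a)=-3.396e+00  a ← 42.083769 − (+7.489e+00/-3.396e+00) = 44.289093
iter 2: u=1.507572  f(a)=+6.289e-01  f'(a)=-2.847e+00  a ← 44.289093 − (+6.289e-01/-2.847e+00) = 44.509979
iter 3: u=1.500091  f(a)=+5.335e-03  f'(a)=-2.799e+00  a ← 44.509979 − (+5.335e-03/-2.799e+00) = 44.511885
iter 4: u=1.500026  f(a)=+3.910e-07  f'(a)=-2.799e+00  a ← 44.511885 − (+3.910e-07/-2.799e+00) = 44.511885
iter 5: u=1.500026  f(a)=+0.000e+00  f'(a)=-2.799e+00  a ← 44.511885 − (+0.000e+00/-2.799e+00) = 44.511885
converged: |Δa| < 1e-12 after 5 iterations
sag = a·(cosh(S/(2a)) − 1) = 44.511885·(cosh(1.500026) − 1) = 60.200797
T_max/T_min = cosh(S/(2a)) = 2.352466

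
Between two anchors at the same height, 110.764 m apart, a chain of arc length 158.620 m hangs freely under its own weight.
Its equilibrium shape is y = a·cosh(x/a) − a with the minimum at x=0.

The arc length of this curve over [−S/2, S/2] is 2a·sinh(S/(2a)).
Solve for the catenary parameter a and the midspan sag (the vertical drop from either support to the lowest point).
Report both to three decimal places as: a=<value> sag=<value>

seed: a₀ = √(S³/(24(L−S))) = √(110.764³/(24·47.856)) = 34.397282
iter 1: u=1.610069  f(a)=+6.600e+00  f'(a)=-3.574e+00  a ← 34.397282 − (+6.600e+00/-3.574e+00) = 36.243942
iter 2: u=1.528035  f(a)=+5.688e-01  f'(a)=-2.982e+00  a ← 36.243942 − (+5.688e-01/-2.982e+00) = 36.434654
iter 3: u=1.520036  f(a)=+5.104e-03  f'(a)=-2.929e+00  a ← 36.434654 − (+5.104e-03/-2.929e+00) = 36.436396
iter 4: u=1.519964  f(a)=+4.191e-07  f'(a)=-2.928e+00  a ← 36.436396 − (+4.191e-07/-2.928e+00) = 36.436397
iter 5: u=1.519964  f(a)=-2.842e-14  f'(a)=-2.928e+00  a ← 36.436397 − (-2.842e-14/-2.928e+00) = 36.436397
converged: |Δa| < 1e-12 after 5 iterations
sag = a·(cosh(S/(2a)) − 1) = 36.436397·(cosh(1.519964) − 1) = 50.842966
T_max/T_min = cosh(S/(2a)) = 2.395390

a=36.436 sag=50.843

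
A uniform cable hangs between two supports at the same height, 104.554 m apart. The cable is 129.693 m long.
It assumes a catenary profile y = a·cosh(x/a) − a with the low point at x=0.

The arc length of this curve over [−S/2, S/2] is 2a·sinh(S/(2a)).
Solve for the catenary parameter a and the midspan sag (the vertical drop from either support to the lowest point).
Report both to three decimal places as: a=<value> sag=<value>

seed: a₀ = √(S³/(24(L−S))) = √(104.554³/(24·25.139)) = 43.524256
iter 1: u=1.201100  f(a)=+1.877e+00  f'(a)=-1.331e+00  a ← 43.524256 − (+1.877e+00/-1.331e+00) = 44.934763
iter 2: u=1.163398  f(a)=+9.510e-02  f'(a)=-1.199e+00  a ← 44.934763 − (+9.510e-02/-1.199e+00) = 45.014086
iter 3: u=1.161348  f(a)=+2.730e-04  f'(a)=-1.192e+00  a ← 45.014086 − (+2.730e-04/-1.192e+00) = 45.014315
iter 4: u=1.161342  f(a)=+2.264e-09  f'(a)=-1.192e+00  a ← 45.014315 − (+2.264e-09/-1.192e+00) = 45.014315
iter 5: u=1.161342  f(a)=+0.000e+00  f'(a)=-1.192e+00  a ← 45.014315 − (+0.000e+00/-1.192e+00) = 45.014315
converged: |Δa| < 1e-12 after 5 iterations
sag = a·(cosh(S/(2a)) − 1) = 45.014315·(cosh(1.161342) − 1) = 33.924631
T_max/T_min = cosh(S/(2a)) = 1.753641

a=45.014 sag=33.925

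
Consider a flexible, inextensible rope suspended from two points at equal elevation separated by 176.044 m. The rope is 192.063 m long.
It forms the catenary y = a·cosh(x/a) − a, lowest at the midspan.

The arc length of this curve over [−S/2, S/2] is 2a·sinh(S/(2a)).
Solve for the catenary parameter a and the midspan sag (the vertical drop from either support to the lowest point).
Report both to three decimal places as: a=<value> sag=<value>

seed: a₀ = √(S³/(24(L−S))) = √(176.044³/(24·16.019)) = 119.126538
iter 1: u=0.738895  f(a)=+4.430e-01  f'(a)=-2.839e-01  a ← 119.126538 − (+4.430e-01/-2.839e-01) = 120.686940
iter 2: u=0.729342  f(a)=+8.855e-03  f'(a)=-2.727e-01  a ← 120.686940 − (+8.855e-03/-2.727e-01) = 120.719415
iter 3: u=0.729145  f(a)=+3.698e-06  f'(a)=-2.724e-01  a ← 120.719415 − (+3.698e-06/-2.724e-01) = 120.719429
iter 4: u=0.729145  f(a)=+6.821e-13  f'(a)=-2.724e-01  a ← 120.719429 − (+6.821e-13/-2.724e-01) = 120.719429
converged: |Δa| < 1e-12 after 4 iterations
sag = a·(cosh(S/(2a)) − 1) = 120.719429·(cosh(0.729145) − 1) = 33.537595
T_max/T_min = cosh(S/(2a)) = 1.277814

a=120.719 sag=33.538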